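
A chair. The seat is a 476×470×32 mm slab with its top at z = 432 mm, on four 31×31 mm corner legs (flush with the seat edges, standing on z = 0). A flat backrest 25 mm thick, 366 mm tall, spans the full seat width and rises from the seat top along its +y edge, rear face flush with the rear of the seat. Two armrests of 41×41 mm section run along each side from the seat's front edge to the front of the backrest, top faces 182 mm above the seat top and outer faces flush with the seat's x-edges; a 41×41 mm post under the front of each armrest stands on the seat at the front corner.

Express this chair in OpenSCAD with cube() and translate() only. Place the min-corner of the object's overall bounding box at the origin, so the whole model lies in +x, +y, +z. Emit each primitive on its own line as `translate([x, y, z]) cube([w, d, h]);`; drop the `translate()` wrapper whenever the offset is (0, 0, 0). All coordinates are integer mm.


translate([0, 0, 400]) cube([476, 470, 32]);
cube([31, 31, 400]);
translate([445, 0, 0]) cube([31, 31, 400]);
translate([0, 439, 0]) cube([31, 31, 400]);
translate([445, 439, 0]) cube([31, 31, 400]);
translate([0, 445, 432]) cube([476, 25, 366]);
translate([0, 0, 573]) cube([41, 445, 41]);
translate([435, 0, 573]) cube([41, 445, 41]);
translate([0, 0, 432]) cube([41, 41, 141]);
translate([435, 0, 432]) cube([41, 41, 141]);


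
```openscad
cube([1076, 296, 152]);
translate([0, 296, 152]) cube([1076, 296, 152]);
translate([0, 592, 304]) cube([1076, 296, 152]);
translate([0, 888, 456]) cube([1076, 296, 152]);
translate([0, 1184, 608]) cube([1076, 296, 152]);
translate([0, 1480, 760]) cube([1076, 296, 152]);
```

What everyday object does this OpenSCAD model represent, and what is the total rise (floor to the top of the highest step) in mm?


A staircase. The total rise is 912 mm.

6 identical blocks, each offset up and back from the previous — a staircase. Each step is 152 mm tall and there are 6 of them, so the total rise is 6 × 152 = 912 mm.


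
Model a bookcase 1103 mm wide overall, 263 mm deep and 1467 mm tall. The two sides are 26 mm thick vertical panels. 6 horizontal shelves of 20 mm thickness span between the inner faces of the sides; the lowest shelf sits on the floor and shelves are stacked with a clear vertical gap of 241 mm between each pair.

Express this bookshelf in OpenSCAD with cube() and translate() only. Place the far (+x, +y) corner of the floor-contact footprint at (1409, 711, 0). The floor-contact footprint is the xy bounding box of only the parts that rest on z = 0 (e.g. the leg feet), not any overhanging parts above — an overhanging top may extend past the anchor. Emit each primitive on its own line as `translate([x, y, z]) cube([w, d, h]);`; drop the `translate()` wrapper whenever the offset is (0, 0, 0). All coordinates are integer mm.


translate([306, 448, 0]) cube([26, 263, 1467]);
translate([1383, 448, 0]) cube([26, 263, 1467]);
translate([332, 448, 0]) cube([1051, 263, 20]);
translate([332, 448, 261]) cube([1051, 263, 20]);
translate([332, 448, 522]) cube([1051, 263, 20]);
translate([332, 448, 783]) cube([1051, 263, 20]);
translate([332, 448, 1044]) cube([1051, 263, 20]);
translate([332, 448, 1305]) cube([1051, 263, 20]);


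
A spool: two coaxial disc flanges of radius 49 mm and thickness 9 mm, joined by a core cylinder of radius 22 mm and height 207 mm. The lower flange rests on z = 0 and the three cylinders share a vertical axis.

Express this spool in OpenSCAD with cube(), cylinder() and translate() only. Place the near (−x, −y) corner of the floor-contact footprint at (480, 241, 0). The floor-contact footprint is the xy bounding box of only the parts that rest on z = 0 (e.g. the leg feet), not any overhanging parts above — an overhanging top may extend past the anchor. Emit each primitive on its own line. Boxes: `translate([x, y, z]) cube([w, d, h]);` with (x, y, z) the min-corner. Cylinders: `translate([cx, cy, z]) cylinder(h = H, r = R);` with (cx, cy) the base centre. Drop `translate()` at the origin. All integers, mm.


translate([529, 290, 0]) cylinder(h = 9, r = 49);
translate([529, 290, 9]) cylinder(h = 207, r = 22);
translate([529, 290, 216]) cylinder(h = 9, r = 49);


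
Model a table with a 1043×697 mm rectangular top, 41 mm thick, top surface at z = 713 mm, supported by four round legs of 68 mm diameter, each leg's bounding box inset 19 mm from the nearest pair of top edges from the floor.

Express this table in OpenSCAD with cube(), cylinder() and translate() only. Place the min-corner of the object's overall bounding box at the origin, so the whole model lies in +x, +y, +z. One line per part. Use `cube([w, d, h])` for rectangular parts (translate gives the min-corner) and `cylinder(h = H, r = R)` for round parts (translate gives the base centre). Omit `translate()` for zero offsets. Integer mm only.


translate([0, 0, 672]) cube([1043, 697, 41]);
translate([53, 53, 0]) cylinder(h = 672, r = 34);
translate([990, 53, 0]) cylinder(h = 672, r = 34);
translate([53, 644, 0]) cylinder(h = 672, r = 34);
translate([990, 644, 0]) cylinder(h = 672, r = 34);


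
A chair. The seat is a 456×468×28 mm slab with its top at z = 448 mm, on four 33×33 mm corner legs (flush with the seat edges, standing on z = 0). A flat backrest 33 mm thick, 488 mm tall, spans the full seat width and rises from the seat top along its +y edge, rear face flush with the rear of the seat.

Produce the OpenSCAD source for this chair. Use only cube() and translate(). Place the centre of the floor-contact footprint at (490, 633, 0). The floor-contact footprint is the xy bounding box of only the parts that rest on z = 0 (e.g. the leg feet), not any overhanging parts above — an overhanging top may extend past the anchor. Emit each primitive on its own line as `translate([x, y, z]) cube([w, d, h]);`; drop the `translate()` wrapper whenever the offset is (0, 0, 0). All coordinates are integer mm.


translate([262, 399, 420]) cube([456, 468, 28]);
translate([262, 399, 0]) cube([33, 33, 420]);
translate([685, 399, 0]) cube([33, 33, 420]);
translate([262, 834, 0]) cube([33, 33, 420]);
translate([685, 834, 0]) cube([33, 33, 420]);
translate([262, 834, 448]) cube([456, 33, 488]);


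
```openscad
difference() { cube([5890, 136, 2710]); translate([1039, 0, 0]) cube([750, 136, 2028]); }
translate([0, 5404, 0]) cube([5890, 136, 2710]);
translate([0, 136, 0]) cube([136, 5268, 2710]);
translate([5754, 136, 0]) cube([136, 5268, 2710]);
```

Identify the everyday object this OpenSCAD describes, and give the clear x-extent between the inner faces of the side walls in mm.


A single room. The interior width is 5618 mm.

Four walls enclosing a rectangle with a door in the front wall — a room. Outside width 5890 minus two 136 mm walls gives 5618 mm.


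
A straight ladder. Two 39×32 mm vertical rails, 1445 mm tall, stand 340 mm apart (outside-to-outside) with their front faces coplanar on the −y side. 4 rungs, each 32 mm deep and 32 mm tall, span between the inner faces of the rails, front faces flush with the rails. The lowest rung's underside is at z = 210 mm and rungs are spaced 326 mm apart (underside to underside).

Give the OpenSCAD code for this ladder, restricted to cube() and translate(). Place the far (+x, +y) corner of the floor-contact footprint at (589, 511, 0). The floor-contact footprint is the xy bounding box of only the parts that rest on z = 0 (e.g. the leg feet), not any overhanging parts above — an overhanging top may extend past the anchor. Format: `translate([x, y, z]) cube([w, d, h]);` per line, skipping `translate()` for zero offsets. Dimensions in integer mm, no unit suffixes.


// rung span = 340 - 2*39 = 262
// rung[k] z = 210 + k*326
translate([249, 479, 0]) cube([39, 32, 1445]);
translate([550, 479, 0]) cube([39, 32, 1445]);
translate([288, 479, 210]) cube([262, 32, 32]);
translate([288, 479, 536]) cube([262, 32, 32]);
translate([288, 479, 862]) cube([262, 32, 32]);
translate([288, 479, 1188]) cube([262, 32, 32]);


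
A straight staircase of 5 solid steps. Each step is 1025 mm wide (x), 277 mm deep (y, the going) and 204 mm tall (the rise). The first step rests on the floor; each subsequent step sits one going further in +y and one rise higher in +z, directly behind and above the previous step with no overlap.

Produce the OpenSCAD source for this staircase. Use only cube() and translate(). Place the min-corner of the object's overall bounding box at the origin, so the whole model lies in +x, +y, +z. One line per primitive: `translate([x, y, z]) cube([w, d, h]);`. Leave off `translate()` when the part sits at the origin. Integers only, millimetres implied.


cube([1025, 277, 204]);
translate([0, 277, 204]) cube([1025, 277, 204]);
translate([0, 554, 408]) cube([1025, 277, 204]);
translate([0, 831, 612]) cube([1025, 277, 204]);
translate([0, 1108, 816]) cube([1025, 277, 204]);


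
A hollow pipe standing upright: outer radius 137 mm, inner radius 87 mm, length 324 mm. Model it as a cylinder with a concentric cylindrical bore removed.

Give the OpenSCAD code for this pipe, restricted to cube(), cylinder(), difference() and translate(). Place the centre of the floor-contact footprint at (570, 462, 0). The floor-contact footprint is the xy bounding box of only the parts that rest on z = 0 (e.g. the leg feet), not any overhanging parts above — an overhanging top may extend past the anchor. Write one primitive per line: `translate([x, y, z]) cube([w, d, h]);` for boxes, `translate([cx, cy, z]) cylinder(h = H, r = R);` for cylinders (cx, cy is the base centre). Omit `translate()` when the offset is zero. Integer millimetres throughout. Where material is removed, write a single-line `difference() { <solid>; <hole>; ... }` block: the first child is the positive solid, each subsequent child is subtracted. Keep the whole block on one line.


difference() { translate([570, 462, 0]) cylinder(h = 324, r = 137); translate([570, 462, 0]) cylinder(h = 324, r = 87); }


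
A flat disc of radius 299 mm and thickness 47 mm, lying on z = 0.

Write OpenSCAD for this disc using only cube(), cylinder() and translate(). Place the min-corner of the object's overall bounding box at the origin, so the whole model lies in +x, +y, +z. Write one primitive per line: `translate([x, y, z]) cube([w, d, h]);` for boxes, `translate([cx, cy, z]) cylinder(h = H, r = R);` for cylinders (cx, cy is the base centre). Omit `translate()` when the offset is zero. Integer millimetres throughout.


translate([299, 299, 0]) cylinder(h = 47, r = 299);


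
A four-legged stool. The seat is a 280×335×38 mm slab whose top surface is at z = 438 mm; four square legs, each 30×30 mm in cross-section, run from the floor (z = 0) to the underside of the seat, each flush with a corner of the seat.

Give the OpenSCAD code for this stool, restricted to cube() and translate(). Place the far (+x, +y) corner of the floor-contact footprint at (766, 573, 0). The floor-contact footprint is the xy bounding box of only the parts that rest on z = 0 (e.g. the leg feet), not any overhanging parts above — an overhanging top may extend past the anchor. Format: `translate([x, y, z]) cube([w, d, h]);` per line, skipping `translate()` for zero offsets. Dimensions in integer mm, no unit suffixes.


// leg_h = 438 - 38 = 400
translate([486, 238, 400]) cube([280, 335, 38]);
translate([486, 238, 0]) cube([30, 30, 400]);
translate([736, 238, 0]) cube([30, 30, 400]);
translate([486, 543, 0]) cube([30, 30, 400]);
translate([736, 543, 0]) cube([30, 30, 400]);


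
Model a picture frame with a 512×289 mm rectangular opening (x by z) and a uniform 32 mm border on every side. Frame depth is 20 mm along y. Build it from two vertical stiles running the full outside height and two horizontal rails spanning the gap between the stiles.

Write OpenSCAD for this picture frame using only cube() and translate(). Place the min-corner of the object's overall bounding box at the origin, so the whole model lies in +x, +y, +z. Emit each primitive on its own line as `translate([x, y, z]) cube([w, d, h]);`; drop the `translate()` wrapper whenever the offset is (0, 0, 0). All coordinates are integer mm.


cube([32, 20, 353]);
translate([544, 0, 0]) cube([32, 20, 353]);
translate([32, 0, 0]) cube([512, 20, 32]);
translate([32, 0, 321]) cube([512, 20, 32]);


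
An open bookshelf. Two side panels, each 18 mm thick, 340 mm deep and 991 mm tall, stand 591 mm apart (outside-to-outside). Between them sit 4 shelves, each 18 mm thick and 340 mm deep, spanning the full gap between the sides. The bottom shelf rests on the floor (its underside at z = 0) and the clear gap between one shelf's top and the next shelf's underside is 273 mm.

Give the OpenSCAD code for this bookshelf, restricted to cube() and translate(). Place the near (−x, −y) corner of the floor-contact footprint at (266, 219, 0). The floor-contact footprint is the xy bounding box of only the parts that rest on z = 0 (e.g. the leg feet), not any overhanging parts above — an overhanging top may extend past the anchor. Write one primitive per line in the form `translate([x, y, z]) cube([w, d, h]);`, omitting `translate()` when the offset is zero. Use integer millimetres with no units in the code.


translate([266, 219, 0]) cube([18, 340, 991]);
translate([839, 219, 0]) cube([18, 340, 991]);
translate([284, 219, 0]) cube([555, 340, 18]);
translate([284, 219, 291]) cube([555, 340, 18]);
translate([284, 219, 582]) cube([555, 340, 18]);
translate([284, 219, 873]) cube([555, 340, 18]);


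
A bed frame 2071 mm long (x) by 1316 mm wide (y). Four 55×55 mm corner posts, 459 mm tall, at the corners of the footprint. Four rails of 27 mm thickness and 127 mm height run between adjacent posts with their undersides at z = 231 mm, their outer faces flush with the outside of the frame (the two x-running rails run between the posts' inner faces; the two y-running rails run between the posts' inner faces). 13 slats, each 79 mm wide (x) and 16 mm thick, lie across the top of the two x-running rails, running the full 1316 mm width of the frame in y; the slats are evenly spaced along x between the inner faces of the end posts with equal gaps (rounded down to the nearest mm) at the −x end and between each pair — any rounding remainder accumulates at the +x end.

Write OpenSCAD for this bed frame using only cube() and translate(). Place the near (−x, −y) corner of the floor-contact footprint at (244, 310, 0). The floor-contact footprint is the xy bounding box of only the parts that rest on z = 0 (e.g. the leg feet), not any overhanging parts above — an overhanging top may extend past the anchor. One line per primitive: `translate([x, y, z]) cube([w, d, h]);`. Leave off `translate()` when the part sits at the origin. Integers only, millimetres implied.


translate([244, 310, 0]) cube([55, 55, 459]);
translate([244, 1571, 0]) cube([55, 55, 459]);
translate([2260, 310, 0]) cube([55, 55, 459]);
translate([2260, 1571, 0]) cube([55, 55, 459]);
translate([299, 310, 231]) cube([1961, 27, 127]);
translate([299, 1599, 231]) cube([1961, 27, 127]);
translate([244, 365, 231]) cube([27, 1206, 127]);
translate([2288, 365, 231]) cube([27, 1206, 127]);
translate([365, 310, 358]) cube([79, 1316, 16]);
translate([510, 310, 358]) cube([79, 1316, 16]);
translate([655, 310, 358]) cube([79, 1316, 16]);
translate([800, 310, 358]) cube([79, 1316, 16]);
translate([945, 310, 358]) cube([79, 1316, 16]);
translate([1090, 310, 358]) cube([79, 1316, 16]);
translate([1235, 310, 358]) cube([79, 1316, 16]);
translate([1380, 310, 358]) cube([79, 1316, 16]);
translate([1525, 310, 358]) cube([79, 1316, 16]);
translate([1670, 310, 358]) cube([79, 1316, 16]);
translate([1815, 310, 358]) cube([79, 1316, 16]);
translate([1960, 310, 358]) cube([79, 1316, 16]);
translate([2105, 310, 358]) cube([79, 1316, 16]);


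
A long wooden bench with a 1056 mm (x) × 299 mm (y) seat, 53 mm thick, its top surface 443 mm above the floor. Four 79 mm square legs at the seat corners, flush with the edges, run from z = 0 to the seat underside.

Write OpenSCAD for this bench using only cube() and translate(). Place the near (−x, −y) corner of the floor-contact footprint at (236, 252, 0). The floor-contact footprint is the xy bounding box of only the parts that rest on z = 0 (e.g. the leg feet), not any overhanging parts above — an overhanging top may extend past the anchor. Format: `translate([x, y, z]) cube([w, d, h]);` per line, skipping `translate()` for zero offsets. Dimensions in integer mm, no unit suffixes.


// leg_h = 443 − 53 = 390
translate([236, 252, 390]) cube([1056, 299, 53]);
translate([236, 252, 0]) cube([79, 79, 390]);
translate([236, 472, 0]) cube([79, 79, 390]);
translate([1213, 252, 0]) cube([79, 79, 390]);
translate([1213, 472, 0]) cube([79, 79, 390]);


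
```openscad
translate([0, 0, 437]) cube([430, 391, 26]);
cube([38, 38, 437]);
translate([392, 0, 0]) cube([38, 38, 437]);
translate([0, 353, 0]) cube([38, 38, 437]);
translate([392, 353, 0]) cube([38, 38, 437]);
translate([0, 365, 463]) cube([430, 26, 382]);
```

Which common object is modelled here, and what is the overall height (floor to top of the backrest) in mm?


A chair. The overall height is 845 mm.

A slab on four corner posts with a tall panel at the back — a chair. The seat slab sits at z = 437 with thickness 26, and the 382 mm backrest starts at the seat top, so the overall height is 437 + 26 + 382 = 845 mm.


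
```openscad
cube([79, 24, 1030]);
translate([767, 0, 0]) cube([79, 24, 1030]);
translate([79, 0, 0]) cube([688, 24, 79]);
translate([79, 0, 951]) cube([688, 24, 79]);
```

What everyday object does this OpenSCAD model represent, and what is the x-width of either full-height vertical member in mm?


A picture frame. The border width is 79 mm.

Four thin pieces enclosing a rectangular opening — a picture frame. The two full-height stiles are 1030 mm tall; the top rail sits at z = 951 and is 79 mm tall, so the border above the opening is 1030 − 951 = 79 mm, matching the stile x-width.


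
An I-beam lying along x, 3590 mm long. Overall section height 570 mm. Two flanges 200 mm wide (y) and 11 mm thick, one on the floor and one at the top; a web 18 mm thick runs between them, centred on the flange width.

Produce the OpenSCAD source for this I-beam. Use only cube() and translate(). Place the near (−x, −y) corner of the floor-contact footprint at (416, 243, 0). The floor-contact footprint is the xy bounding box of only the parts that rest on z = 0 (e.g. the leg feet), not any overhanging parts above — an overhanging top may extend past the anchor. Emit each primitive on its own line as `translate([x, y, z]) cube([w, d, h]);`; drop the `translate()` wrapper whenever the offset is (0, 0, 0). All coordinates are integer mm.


translate([416, 243, 0]) cube([3590, 200, 11]);
translate([416, 334, 11]) cube([3590, 18, 548]);
translate([416, 243, 559]) cube([3590, 200, 11]);


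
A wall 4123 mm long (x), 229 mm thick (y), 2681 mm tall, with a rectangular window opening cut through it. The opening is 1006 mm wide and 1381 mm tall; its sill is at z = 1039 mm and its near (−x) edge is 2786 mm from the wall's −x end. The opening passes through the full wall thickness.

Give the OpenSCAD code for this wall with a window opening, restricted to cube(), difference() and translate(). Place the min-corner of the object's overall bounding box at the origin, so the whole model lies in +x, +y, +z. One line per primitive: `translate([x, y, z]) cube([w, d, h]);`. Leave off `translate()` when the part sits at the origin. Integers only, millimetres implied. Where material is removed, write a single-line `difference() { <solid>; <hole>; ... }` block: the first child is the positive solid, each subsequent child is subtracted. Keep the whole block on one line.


difference() { cube([4123, 229, 2681]); translate([2786, 0, 1039]) cube([1006, 229, 1381]); }


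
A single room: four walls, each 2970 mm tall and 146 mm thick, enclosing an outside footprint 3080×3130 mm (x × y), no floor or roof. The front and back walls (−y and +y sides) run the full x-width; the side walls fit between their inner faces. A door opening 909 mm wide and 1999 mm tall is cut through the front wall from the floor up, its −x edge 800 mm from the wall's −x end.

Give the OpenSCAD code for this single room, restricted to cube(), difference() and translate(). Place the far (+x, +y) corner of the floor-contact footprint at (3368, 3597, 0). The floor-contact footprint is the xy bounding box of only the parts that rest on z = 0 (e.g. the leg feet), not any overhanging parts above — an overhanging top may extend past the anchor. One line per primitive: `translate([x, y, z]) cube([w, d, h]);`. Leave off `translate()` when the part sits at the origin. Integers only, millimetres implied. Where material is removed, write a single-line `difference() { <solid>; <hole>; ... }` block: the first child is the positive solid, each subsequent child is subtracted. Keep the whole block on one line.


difference() { translate([288, 467, 0]) cube([3080, 146, 2970]); translate([1088, 467, 0]) cube([909, 146, 1999]); }
translate([288, 3451, 0]) cube([3080, 146, 2970]);
translate([288, 613, 0]) cube([146, 2838, 2970]);
translate([3222, 613, 0]) cube([146, 2838, 2970]);


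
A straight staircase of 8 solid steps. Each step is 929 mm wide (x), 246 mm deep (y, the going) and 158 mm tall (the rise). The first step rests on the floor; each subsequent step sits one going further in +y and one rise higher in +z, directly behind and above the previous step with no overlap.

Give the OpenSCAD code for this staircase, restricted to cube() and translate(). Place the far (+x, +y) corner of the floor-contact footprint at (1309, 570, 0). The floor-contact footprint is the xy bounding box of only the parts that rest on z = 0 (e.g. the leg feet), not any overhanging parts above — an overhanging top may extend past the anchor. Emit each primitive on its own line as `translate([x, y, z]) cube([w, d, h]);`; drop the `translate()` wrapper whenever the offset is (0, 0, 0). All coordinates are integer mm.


translate([380, 324, 0]) cube([929, 246, 158]);
translate([380, 570, 158]) cube([929, 246, 158]);
translate([380, 816, 316]) cube([929, 246, 158]);
translate([380, 1062, 474]) cube([929, 246, 158]);
translate([380, 1308, 632]) cube([929, 246, 158]);
translate([380, 1554, 790]) cube([929, 246, 158]);
translate([380, 1800, 948]) cube([929, 246, 158]);
translate([380, 2046, 1106]) cube([929, 246, 158]);


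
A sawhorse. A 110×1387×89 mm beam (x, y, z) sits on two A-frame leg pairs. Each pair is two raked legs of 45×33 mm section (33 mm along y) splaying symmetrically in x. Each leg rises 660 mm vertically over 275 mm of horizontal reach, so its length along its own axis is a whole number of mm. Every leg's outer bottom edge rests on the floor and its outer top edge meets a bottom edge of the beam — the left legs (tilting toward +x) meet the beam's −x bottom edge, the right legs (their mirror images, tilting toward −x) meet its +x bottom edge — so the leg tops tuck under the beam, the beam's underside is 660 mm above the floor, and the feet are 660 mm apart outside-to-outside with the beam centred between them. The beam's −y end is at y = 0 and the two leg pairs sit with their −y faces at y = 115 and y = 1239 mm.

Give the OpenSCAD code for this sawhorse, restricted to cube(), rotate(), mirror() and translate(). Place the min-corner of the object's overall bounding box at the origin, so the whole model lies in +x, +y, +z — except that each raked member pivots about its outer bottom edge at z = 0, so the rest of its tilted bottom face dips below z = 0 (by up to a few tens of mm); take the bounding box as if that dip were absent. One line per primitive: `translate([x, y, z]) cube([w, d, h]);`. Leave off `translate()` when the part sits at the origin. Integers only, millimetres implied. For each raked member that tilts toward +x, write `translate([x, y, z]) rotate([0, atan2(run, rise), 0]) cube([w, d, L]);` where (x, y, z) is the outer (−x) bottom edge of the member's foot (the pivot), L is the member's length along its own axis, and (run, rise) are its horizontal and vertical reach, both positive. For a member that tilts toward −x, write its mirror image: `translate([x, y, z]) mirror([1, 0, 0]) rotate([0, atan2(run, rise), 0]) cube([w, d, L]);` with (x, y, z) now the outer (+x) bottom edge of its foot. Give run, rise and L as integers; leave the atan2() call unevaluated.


translate([275, 0, 660]) cube([110, 1387, 89]);
translate([0, 115, 0]) rotate([0, atan2(275, 660), 0]) cube([45, 33, 715]);
translate([660, 115, 0]) mirror([1, 0, 0]) rotate([0, atan2(275, 660), 0]) cube([45, 33, 715]);
translate([0, 1239, 0]) rotate([0, atan2(275, 660), 0]) cube([45, 33, 715]);
translate([660, 1239, 0]) mirror([1, 0, 0]) rotate([0, atan2(275, 660), 0]) cube([45, 33, 715]);


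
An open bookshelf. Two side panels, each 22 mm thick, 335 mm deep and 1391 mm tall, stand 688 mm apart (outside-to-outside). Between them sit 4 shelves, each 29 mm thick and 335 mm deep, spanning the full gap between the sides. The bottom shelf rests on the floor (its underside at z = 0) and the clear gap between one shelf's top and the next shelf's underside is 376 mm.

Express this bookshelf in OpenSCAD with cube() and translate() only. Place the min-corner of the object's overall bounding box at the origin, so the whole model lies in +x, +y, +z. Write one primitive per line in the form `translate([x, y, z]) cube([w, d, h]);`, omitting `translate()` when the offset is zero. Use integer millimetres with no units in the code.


cube([22, 335, 1391]);
translate([666, 0, 0]) cube([22, 335, 1391]);
translate([22, 0, 0]) cube([644, 335, 29]);
translate([22, 0, 405]) cube([644, 335, 29]);
translate([22, 0, 810]) cube([644, 335, 29]);
translate([22, 0, 1215]) cube([644, 335, 29]);


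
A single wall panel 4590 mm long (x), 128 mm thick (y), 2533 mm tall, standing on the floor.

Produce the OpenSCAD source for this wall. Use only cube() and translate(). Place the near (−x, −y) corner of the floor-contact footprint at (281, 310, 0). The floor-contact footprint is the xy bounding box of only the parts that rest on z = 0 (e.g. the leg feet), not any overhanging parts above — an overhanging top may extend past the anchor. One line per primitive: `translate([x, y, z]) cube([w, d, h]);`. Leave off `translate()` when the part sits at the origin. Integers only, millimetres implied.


translate([281, 310, 0]) cube([4590, 128, 2533]);


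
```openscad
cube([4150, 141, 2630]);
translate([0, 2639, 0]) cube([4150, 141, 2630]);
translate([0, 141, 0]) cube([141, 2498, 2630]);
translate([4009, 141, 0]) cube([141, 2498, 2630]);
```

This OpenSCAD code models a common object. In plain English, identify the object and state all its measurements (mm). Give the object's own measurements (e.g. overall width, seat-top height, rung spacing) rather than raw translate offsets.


The wall frame of a small rectangular building: four walls, each 2630 mm tall and 141 mm thick, enclosing a footprint 4150 mm (x) by 2780 mm (y) outside-to-outside, with no floor or roof. The front and back walls (the −y and +y sides) span the full width; the two side walls fit between them.


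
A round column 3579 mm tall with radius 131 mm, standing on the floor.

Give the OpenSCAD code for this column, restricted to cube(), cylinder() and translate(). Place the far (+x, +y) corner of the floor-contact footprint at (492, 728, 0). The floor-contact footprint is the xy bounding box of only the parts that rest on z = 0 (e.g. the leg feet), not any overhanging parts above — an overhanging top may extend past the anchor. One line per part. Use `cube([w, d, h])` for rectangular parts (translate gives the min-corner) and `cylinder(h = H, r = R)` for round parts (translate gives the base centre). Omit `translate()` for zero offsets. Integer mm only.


translate([361, 597, 0]) cylinder(h = 3579, r = 131);


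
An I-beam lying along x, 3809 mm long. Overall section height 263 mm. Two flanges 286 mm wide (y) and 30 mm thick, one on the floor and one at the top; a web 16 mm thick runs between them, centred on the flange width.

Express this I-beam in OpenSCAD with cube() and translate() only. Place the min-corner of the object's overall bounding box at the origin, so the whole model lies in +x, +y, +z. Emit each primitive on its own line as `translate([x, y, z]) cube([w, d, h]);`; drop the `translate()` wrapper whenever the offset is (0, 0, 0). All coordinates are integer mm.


cube([3809, 286, 30]);
translate([0, 135, 30]) cube([3809, 16, 203]);
translate([0, 0, 233]) cube([3809, 286, 30]);


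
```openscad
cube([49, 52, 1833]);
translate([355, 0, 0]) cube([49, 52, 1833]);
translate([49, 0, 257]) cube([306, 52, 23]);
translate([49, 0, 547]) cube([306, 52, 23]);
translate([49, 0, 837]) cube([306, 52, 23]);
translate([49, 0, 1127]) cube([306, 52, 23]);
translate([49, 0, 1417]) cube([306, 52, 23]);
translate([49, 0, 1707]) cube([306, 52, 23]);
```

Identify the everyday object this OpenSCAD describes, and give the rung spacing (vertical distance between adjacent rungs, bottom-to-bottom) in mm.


A ladder. The rung spacing is 290 mm.

Two tall 49×52 posts with 6 short bars between them — a ladder. Adjacent rungs sit at z = 257 and z = 547, so the spacing is 547 − 257 = 290 mm.


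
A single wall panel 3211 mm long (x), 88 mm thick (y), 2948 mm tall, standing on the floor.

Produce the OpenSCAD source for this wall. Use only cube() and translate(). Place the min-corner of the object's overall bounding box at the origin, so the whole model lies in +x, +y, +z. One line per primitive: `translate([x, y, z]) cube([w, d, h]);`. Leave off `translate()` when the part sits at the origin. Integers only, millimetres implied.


cube([3211, 88, 2948]);


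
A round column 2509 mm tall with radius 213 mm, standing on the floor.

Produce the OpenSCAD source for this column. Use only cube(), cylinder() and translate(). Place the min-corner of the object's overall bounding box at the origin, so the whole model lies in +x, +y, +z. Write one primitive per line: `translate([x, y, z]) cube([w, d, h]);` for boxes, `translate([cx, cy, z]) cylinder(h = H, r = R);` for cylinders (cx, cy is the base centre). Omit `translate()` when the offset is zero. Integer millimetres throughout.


translate([213, 213, 0]) cylinder(h = 2509, r = 213);


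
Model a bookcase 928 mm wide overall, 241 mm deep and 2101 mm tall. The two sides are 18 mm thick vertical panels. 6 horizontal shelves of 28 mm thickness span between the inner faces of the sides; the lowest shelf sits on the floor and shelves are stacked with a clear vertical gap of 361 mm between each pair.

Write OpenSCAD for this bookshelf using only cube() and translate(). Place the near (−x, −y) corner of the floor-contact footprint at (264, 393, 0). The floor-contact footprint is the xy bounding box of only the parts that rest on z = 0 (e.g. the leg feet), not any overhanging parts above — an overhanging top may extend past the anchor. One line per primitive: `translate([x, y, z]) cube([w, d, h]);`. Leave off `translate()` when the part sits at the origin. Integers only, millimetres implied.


translate([264, 393, 0]) cube([18, 241, 2101]);
translate([1174, 393, 0]) cube([18, 241, 2101]);
translate([282, 393, 0]) cube([892, 241, 28]);
translate([282, 393, 389]) cube([892, 241, 28]);
translate([282, 393, 778]) cube([892, 241, 28]);
translate([282, 393, 1167]) cube([892, 241, 28]);
translate([282, 393, 1556]) cube([892, 241, 28]);
translate([282, 393, 1945]) cube([892, 241, 28]);


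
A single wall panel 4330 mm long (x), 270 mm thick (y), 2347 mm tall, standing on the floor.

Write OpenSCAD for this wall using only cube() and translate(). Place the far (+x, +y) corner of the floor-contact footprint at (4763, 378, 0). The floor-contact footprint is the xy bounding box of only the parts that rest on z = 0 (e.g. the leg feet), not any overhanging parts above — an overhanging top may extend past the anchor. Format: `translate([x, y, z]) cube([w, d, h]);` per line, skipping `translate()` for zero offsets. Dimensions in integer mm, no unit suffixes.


translate([433, 108, 0]) cube([4330, 270, 2347]);


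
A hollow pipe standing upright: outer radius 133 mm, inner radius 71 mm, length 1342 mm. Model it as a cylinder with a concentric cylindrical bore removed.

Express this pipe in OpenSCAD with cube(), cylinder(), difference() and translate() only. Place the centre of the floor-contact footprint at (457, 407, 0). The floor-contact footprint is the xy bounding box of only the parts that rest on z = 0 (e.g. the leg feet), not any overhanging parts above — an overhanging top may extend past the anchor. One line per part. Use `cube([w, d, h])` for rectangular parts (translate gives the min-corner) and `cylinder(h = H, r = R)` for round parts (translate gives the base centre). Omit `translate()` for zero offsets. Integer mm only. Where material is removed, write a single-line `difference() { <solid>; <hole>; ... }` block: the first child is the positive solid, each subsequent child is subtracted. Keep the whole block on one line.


difference() { translate([457, 407, 0]) cylinder(h = 1342, r = 133); translate([457, 407, 0]) cylinder(h = 1342, r = 71); }


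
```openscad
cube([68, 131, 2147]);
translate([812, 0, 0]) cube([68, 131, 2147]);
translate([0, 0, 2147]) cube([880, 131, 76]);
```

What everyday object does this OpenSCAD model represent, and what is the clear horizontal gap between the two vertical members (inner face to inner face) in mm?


A door frame. The clear opening width is 744 mm.

Two 2147 mm tall posts with a header on top — a door frame. The left jamb is 68 mm wide at x = 0; the right jamb starts at x = 812. The clear opening is 812 − 68 = 744 mm.


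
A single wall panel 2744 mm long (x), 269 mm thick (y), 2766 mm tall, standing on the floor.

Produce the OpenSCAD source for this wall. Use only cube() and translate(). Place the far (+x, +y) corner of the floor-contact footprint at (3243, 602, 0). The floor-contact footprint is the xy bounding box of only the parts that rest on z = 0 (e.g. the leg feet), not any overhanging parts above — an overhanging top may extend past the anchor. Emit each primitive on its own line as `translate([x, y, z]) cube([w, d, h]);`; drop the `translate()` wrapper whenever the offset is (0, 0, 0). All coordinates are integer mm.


translate([499, 333, 0]) cube([2744, 269, 2766]);


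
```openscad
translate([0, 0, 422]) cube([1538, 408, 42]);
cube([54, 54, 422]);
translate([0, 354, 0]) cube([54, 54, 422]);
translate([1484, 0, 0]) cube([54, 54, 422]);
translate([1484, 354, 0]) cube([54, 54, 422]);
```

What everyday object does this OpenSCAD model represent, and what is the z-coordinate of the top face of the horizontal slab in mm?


A bench. The seat-top height is 464 mm.

A long slab on four corner posts — a bench. The slab sits at z = 422 with thickness 42, so the top is 422 + 42 = 464 mm.


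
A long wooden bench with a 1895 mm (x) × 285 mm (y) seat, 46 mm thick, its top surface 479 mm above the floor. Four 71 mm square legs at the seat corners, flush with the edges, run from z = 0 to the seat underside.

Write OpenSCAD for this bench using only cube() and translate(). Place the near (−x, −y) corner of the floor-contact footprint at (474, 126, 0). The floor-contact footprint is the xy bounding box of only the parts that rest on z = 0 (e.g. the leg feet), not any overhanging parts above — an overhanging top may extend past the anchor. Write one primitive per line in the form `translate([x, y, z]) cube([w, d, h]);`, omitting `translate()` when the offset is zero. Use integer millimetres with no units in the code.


translate([474, 126, 433]) cube([1895, 285, 46]);
translate([474, 126, 0]) cube([71, 71, 433]);
translate([474, 340, 0]) cube([71, 71, 433]);
translate([2298, 126, 0]) cube([71, 71, 433]);
translate([2298, 340, 0]) cube([71, 71, 433]);


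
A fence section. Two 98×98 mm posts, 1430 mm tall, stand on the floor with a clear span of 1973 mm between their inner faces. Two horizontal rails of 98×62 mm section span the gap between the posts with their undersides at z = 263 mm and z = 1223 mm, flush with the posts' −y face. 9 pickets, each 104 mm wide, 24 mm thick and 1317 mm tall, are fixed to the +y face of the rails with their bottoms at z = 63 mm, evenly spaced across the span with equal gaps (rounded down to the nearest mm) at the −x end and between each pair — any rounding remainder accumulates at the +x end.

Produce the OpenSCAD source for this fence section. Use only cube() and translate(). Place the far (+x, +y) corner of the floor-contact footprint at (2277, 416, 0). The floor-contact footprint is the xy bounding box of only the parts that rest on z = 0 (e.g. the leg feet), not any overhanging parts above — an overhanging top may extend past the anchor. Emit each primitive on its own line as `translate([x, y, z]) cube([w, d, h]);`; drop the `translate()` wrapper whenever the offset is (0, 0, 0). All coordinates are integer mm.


translate([108, 318, 0]) cube([98, 98, 1430]);
translate([2179, 318, 0]) cube([98, 98, 1430]);
translate([206, 318, 263]) cube([1973, 98, 62]);
translate([206, 318, 1223]) cube([1973, 98, 62]);
translate([309, 416, 63]) cube([104, 24, 1317]);
translate([516, 416, 63]) cube([104, 24, 1317]);
translate([723, 416, 63]) cube([104, 24, 1317]);
translate([930, 416, 63]) cube([104, 24, 1317]);
translate([1137, 416, 63]) cube([104, 24, 1317]);
translate([1344, 416, 63]) cube([104, 24, 1317]);
translate([1551, 416, 63]) cube([104, 24, 1317]);
translate([1758, 416, 63]) cube([104, 24, 1317]);
translate([1965, 416, 63]) cube([104, 24, 1317]);


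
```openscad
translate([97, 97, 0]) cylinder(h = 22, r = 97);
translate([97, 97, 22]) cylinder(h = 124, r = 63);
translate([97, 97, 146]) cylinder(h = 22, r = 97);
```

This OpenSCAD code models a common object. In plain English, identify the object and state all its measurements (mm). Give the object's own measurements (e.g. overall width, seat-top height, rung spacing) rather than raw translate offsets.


A spool: two coaxial disc flanges of radius 97 mm and thickness 22 mm, joined by a core cylinder of radius 63 mm and height 124 mm. The lower flange rests on z = 0 and the three cylinders share a vertical axis.


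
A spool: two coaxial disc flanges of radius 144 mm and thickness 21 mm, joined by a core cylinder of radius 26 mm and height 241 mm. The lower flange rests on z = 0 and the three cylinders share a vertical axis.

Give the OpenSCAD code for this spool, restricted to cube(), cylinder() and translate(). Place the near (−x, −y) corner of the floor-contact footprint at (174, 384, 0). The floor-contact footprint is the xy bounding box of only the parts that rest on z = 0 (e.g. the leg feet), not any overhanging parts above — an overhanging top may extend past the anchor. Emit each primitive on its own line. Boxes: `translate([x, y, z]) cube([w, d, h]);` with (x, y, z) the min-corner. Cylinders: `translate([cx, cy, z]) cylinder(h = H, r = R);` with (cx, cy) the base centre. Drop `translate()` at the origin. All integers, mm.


translate([318, 528, 0]) cylinder(h = 21, r = 144);
translate([318, 528, 21]) cylinder(h = 241, r = 26);
translate([318, 528, 262]) cylinder(h = 21, r = 144);


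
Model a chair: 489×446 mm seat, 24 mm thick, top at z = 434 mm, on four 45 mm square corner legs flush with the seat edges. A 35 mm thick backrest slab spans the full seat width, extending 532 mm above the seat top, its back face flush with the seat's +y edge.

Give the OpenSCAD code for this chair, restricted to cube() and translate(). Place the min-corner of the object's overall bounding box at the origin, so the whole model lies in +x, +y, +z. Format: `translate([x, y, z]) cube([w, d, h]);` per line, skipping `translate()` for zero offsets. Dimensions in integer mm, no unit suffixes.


// leg_h = 434 - 24 = 410
translate([0, 0, 410]) cube([489, 446, 24]);
cube([45, 45, 410]);
translate([444, 0, 0]) cube([45, 45, 410]);
translate([0, 401, 0]) cube([45, 45, 410]);
translate([444, 401, 0]) cube([45, 45, 410]);
translate([0, 411, 434]) cube([489, 35, 532]);
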